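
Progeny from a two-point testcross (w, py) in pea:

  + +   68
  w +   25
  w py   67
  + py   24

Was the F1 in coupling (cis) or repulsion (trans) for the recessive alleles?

cis

The two most frequent classes are + + (68) and w py (67); these are the parental (non-recombinant) types.
So the F1 carried + + on one chromosome and w py on the other — the recessive alleles are on the same chromosome (cis / coupling).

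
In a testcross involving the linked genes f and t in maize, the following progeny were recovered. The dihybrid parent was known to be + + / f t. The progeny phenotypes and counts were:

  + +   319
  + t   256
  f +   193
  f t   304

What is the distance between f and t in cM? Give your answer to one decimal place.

The recombinant classes are + t and f +: 256 + 193 = 449.
Recombination frequency = 449/1072 = 0.4188 ≈ 41.9%, i.e. 41.9 cM.

41.9 cM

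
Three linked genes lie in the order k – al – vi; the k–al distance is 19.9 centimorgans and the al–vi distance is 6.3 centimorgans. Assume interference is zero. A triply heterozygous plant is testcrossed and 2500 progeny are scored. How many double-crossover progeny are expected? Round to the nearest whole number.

Map distances give recombination frequencies of 0.199 and 0.063 for the two intervals.
With no interference, expected double-crossover frequency = 0.199 × 0.063 = 0.01254.
Expected number = 0.01254 × 2500 = 31.34 ≈ 31.

31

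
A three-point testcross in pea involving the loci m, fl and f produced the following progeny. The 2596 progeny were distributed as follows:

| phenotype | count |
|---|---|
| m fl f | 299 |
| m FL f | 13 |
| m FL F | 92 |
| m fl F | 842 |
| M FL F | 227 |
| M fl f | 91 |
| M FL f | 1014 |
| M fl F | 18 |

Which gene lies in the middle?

The two most frequent reciprocal classes, M FL f and m fl F, are the parental types, so the F1 was M FL f / m fl F.
The two rarest classes, m FL f and M fl F, are the double crossovers. Comparing them with the parentals, only the m allele has switched, so m is the middle locus and the order is fl – m – f.

m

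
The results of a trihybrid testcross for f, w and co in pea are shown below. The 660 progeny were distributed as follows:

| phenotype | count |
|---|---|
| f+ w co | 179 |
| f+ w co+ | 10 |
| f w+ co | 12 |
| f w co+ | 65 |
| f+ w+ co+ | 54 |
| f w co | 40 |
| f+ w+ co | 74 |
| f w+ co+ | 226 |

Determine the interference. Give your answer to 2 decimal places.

The two most frequent reciprocal classes, f w+ co+ and f+ w co, are the parental types, so the F1 was f w+ co+ / f+ w co.
The two rarest classes, f w+ co and f+ w co+, are the double crossovers. Comparing them with the parentals, only the co allele has switched, so co is the middle locus and the order is f – co – w.
f–co: (94 + 22)/660 = 0.1758; co–w: (139 + 22)/660 = 0.2439.
Expected DCO frequency = 0.1758 × 0.2439 ≈ 0.04288; observed = 22/660 ≈ 0.03333.
Coefficient of coincidence = 0.03333/0.04288 ≈ 0.78; interference = 1 − 0.78 = 0.22.

0.22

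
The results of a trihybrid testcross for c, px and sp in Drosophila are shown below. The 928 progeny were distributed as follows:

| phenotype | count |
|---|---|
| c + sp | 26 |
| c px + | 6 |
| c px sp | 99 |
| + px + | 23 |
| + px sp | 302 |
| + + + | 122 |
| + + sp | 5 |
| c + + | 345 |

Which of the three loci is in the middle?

The two most frequent reciprocal classes, + px sp and c + +, are the parental types, so the F1 was + px sp / c + +.
The two rarest classes, + + sp and c px +, are the double crossovers. Comparing them with the parentals, only the px allele has switched, so px is the middle locus and the order is c – px – sp.

px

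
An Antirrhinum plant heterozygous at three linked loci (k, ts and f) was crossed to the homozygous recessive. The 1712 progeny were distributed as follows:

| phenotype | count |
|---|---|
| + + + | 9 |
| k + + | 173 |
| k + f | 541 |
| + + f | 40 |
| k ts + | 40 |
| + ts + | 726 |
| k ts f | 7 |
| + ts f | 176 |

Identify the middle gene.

The two most frequent reciprocal classes, k + f and + ts +, are the parental types, so the F1 was k + f / + ts +.
The two rarest classes, k ts f and + + +, are the double crossovers. Comparing them with the parentals, only the ts allele has switched, so ts is the middle locus and the order is k – ts – f.

ts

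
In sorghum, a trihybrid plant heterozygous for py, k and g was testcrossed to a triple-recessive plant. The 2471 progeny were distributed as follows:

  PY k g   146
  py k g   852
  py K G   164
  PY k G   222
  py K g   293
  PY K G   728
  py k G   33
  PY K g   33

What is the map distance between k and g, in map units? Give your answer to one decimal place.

23.5 map units

The two most frequent reciprocal classes, py k g and PY K G, are the parental types, so the F1 was py k g / PY K G.
The two rarest classes, py k G and PY K g, are the double crossovers. Comparing them with the parentals, only the g allele has switched, so g is the middle locus and the order is py – g – k.
Crossovers in the g–k interval produce the single-crossover classes py K g and PY k G (293 + 222 = 515) plus the double crossovers (66).
RF(g–k) = (515 + 66) / 2471 = 581/2471 = 0.2351 → 23.5 map units.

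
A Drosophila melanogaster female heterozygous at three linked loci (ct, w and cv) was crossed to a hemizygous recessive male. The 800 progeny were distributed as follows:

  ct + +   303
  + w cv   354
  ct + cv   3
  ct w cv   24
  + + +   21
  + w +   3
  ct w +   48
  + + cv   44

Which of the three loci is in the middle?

The two most frequent reciprocal classes, ct + + and + w cv, are the parental types, so the F1 was ct + + / + w cv.
The two rarest classes, ct + cv and + w +, are the double crossovers. Comparing them with the parentals, only the cv allele has switched, so cv is the middle locus and the order is ct – cv – w.

cv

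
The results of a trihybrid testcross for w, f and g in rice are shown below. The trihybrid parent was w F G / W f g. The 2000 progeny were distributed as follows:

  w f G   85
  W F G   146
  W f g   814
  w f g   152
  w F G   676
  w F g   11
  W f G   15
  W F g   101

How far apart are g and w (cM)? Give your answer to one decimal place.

The two rarest classes, w F g and W f G, are the double crossovers. Comparing them with the parentals, only the g allele has switched, so g is the middle locus and the order is w – g – f.
Crossovers in the w–g interval produce the single-crossover classes W F G and w f g (146 + 152 = 298) plus the double crossovers (26).
RF(w–g) = (298 + 26) / 2000 = 324/2000 = 0.1620 → 16.2 cM.

16.2 cM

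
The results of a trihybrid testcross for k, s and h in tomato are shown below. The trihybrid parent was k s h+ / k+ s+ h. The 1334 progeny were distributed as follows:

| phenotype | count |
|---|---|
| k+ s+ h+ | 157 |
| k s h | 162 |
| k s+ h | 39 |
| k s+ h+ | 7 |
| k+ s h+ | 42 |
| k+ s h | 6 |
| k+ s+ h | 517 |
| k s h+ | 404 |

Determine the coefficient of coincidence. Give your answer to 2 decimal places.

The two rarest classes, k s+ h+ and k+ s h, are the double crossovers. Comparing them with the parentals, only the s allele has switched, so s is the middle locus and the order is h – s – k.
h–s: (319 + 13)/1334 = 0.2489; s–k: (81 + 13)/1334 = 0.0705.
Expected DCO frequency = 0.2489 × 0.0705 ≈ 0.01755; observed = 13/1334 ≈ 0.00975.
Coefficient of coincidence = 0.00975/0.01755 ≈ 0.56.

0.56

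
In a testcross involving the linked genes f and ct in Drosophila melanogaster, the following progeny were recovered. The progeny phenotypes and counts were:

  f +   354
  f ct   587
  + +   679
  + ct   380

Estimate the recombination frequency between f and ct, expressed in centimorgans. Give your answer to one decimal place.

36.7 centimorgans

The two most frequent classes, + + (679) and f ct (587), are the parental types, so the F1 was + + / f ct.
The recombinant classes are + ct and f +: 380 + 354 = 734.
Recombination frequency = 734/2000 = 0.3670 ≈ 36.7%, i.e. 36.7 centimorgans.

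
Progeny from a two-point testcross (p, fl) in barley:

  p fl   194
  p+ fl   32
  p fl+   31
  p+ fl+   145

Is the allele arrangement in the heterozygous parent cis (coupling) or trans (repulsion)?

cis

The two most frequent classes are p+ fl+ (145) and p fl (194); these are the parental (non-recombinant) types.
So the F1 carried p+ fl+ on one chromosome and p fl on the other — the recessive alleles are on the same chromosome (cis / coupling).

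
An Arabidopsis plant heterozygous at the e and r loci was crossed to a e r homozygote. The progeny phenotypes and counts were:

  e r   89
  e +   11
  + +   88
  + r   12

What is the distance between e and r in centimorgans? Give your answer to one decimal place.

11.5 centimorgans

The two most frequent classes, + + (88) and e r (89), are the parental types, so the F1 was + + / e r.
The recombinant classes are + r and e +: 12 + 11 = 23.
Recombination frequency = 23/200 = 0.1150 ≈ 11.5%, i.e. 11.5 centimorgans.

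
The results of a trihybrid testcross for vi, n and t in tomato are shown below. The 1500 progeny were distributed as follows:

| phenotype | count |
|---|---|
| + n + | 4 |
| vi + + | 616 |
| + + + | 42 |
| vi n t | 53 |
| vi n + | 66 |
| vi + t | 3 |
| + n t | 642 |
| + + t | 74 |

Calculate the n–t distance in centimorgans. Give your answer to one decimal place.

The two most frequent reciprocal classes, + n t and vi + +, are the parental types, so the F1 was + n t / vi + +.
The two rarest classes, + n + and vi + t, are the double crossovers. Comparing them with the parentals, only the t allele has switched, so t is the middle locus and the order is vi – t – n.
Crossovers in the t–n interval produce the single-crossover classes + + t and vi n + (74 + 66 = 140) plus the double crossovers (7).
RF(t–n) = (140 + 7) / 1500 = 147/1500 = 0.0980 → 9.8 centimorgans.

9.8 centimorgans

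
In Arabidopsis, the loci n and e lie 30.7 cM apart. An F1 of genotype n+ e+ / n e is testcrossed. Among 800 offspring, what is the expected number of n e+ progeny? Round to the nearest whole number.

A map distance of 30.7 cM corresponds to a recombination frequency of 0.307.
The F1 is n+ e+ / n e, so n e+ is a recombinant gamete class with expected frequency r/2 = 0.307/2 = 0.1535.
Expected number = 0.1535 × 800 = 122.80 ≈ 123.

123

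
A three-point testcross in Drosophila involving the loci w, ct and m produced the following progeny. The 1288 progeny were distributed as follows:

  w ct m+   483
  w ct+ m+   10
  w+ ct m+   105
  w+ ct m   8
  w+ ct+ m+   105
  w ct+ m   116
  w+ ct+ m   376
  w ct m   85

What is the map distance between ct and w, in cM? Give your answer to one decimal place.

18.6 cM

The two most frequent reciprocal classes, w+ ct+ m and w ct m+, are the parental types, so the F1 was w+ ct+ m / w ct m+.
The two rarest classes, w+ ct m and w ct+ m+, are the double crossovers. Comparing them with the parentals, only the ct allele has switched, so ct is the middle locus and the order is m – ct – w.
Crossovers in the ct–w interval produce the single-crossover classes w ct+ m and w+ ct m+ (116 + 105 = 221) plus the double crossovers (18).
RF(ct–w) = (221 + 18) / 1288 = 239/1288 = 0.1856 → 18.6 cM.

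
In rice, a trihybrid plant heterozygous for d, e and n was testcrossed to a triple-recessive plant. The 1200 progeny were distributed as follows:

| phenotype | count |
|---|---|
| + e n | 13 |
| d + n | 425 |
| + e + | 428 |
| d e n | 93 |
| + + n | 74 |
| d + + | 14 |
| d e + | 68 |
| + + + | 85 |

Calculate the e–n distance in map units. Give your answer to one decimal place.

The two most frequent reciprocal classes, + e + and d + n, are the parental types, so the F1 was + e + / d + n.
The two rarest classes, + e n and d + +, are the double crossovers. Comparing them with the parentals, only the n allele has switched, so n is the middle locus and the order is d – n – e.
Crossovers in the n–e interval produce the single-crossover classes + + + and d e n (85 + 93 = 178) plus the double crossovers (27).
RF(n–e) = (178 + 27) / 1200 = 205/1200 = 0.1708 → 17.1 map units.

17.1 map units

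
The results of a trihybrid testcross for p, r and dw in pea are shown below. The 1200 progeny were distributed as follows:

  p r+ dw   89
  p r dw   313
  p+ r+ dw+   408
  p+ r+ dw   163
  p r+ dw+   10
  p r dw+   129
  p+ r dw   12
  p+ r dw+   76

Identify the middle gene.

The two most frequent reciprocal classes, p+ r+ dw+ and p r dw, are the parental types, so the F1 was p+ r+ dw+ / p r dw.
The two rarest classes, p r+ dw+ and p+ r dw, are the double crossovers. Comparing them with the parentals, only the p allele has switched, so p is the middle locus and the order is r – p – dw.

p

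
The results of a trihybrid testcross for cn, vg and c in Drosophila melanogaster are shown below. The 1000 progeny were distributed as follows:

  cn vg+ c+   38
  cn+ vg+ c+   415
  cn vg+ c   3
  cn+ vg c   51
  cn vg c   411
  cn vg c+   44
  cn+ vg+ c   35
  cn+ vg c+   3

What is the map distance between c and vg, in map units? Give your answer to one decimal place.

8.5 map units

The two most frequent reciprocal classes, cn vg c and cn+ vg+ c+, are the parental types, so the F1 was cn vg c / cn+ vg+ c+.
The two rarest classes, cn vg+ c and cn+ vg c+, are the double crossovers. Comparing them with the parentals, only the vg allele has switched, so vg is the middle locus and the order is c – vg – cn.
Crossovers in the c–vg interval produce the single-crossover classes cn vg c+ and cn+ vg+ c (44 + 35 = 79) plus the double crossovers (6).
RF(c–vg) = (79 + 6) / 1000 = 85/1000 = 0.0850 → 8.5 map units.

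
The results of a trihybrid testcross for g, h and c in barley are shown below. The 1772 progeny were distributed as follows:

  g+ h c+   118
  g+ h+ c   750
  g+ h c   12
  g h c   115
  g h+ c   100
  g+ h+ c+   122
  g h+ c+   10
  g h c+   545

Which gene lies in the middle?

h

The two most frequent reciprocal classes, g h c+ and g+ h+ c, are the parental types, so the F1 was g h c+ / g+ h+ c.
The two rarest classes, g h+ c+ and g+ h c, are the double crossovers. Comparing them with the parentals, only the h allele has switched, so h is the middle locus and the order is g – h – c.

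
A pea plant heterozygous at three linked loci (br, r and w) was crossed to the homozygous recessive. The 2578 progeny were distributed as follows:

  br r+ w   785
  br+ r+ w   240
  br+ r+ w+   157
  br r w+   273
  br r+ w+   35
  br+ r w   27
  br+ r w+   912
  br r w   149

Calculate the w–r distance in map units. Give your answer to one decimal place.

The two most frequent reciprocal classes, br+ r w+ and br r+ w, are the parental types, so the F1 was br+ r w+ / br r+ w.
The two rarest classes, br+ r w and br r+ w+, are the double crossovers. Comparing them with the parentals, only the w allele has switched, so w is the middle locus and the order is r – w – br.
Crossovers in the r–w interval produce the single-crossover classes br+ r+ w+ and br r w (157 + 149 = 306) plus the double crossovers (62).
RF(r–w) = (306 + 62) / 2578 = 368/2578 = 0.1427 → 14.3 map units.

14.3 map units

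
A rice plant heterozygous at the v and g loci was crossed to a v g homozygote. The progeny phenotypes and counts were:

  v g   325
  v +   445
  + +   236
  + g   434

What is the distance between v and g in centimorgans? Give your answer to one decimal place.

39.0 centimorgans

The two most frequent classes, + g (434) and v + (445), are the parental types, so the F1 was + g / v +.
The recombinant classes are + + and v g: 236 + 325 = 561.
Recombination frequency = 561/1440 = 0.3896 ≈ 39.0%, i.e. 39.0 centimorgans.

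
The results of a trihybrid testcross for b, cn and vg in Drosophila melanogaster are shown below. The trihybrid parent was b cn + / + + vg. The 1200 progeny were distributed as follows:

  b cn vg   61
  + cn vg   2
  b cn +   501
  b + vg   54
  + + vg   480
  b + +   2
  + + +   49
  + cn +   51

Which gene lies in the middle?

The two rarest classes, b + + and + cn vg, are the double crossovers. Comparing them with the parentals, only the cn allele has switched, so cn is the middle locus and the order is b – cn – vg.

cn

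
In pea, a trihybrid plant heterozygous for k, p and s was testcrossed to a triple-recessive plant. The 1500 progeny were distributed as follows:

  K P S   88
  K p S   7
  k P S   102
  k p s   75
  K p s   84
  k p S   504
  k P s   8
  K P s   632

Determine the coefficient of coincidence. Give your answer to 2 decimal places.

The two most frequent reciprocal classes, k p S and K P s, are the parental types, so the F1 was k p S / K P s.
The two rarest classes, K p S and k P s, are the double crossovers. Comparing them with the parentals, only the k allele has switched, so k is the middle locus and the order is s – k – p.
s–k: (163 + 15)/1500 = 0.1187; k–p: (186 + 15)/1500 = 0.1340.
Expected DCO frequency = 0.1187 × 0.1340 ≈ 0.01591; observed = 15/1500 ≈ 0.01000.
Coefficient of coincidence = 0.01000/0.01591 ≈ 0.63.

0.63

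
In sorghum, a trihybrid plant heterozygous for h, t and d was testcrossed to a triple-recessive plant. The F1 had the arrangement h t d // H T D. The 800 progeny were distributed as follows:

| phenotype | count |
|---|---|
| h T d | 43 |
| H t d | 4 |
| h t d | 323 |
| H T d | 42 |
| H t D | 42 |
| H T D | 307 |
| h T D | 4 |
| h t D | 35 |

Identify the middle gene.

The two rarest classes, H t d and h T D, are the double crossovers. Comparing them with the parentals, only the h allele has switched, so h is the middle locus and the order is d – h – t.

h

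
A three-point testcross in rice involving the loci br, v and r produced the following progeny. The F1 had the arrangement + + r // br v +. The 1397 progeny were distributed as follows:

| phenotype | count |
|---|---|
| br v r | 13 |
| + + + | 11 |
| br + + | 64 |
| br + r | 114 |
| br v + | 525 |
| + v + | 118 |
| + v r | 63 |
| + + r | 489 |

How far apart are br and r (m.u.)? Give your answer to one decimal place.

The two rarest classes, + + + and br v r, are the double crossovers. Comparing them with the parentals, only the r allele has switched, so r is the middle locus and the order is br – r – v.
Crossovers in the br–r interval produce the single-crossover classes br + r and + v + (114 + 118 = 232) plus the double crossovers (24).
RF(br–r) = (232 + 24) / 1397 = 256/1397 = 0.1832 → 18.3 m.u.

18.3 m.u.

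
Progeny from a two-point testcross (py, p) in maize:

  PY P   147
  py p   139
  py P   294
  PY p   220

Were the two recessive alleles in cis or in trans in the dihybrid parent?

trans

The two most frequent classes are PY p (220) and py P (294); these are the parental (non-recombinant) types.
So the F1 carried PY p on one chromosome and py P on the other — the recessive alleles are on opposite chromosomes (trans / repulsion).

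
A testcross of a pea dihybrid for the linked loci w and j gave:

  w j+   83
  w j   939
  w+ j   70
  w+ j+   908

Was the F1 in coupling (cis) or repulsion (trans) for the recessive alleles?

cis

The two most frequent classes are w+ j+ (908) and w j (939); these are the parental (non-recombinant) types.
So the F1 carried w+ j+ on one chromosome and w j on the other — the recessive alleles are on the same chromosome (cis / coupling).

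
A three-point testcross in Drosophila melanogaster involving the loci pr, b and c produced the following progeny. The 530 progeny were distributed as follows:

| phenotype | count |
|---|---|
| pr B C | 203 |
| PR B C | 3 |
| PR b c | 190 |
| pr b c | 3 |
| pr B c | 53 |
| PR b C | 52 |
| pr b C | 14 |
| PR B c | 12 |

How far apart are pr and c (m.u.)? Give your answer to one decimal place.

The two most frequent reciprocal classes, PR b c and pr B C, are the parental types, so the F1 was PR b c / pr B C.
The two rarest classes, pr b c and PR B C, are the double crossovers. Comparing them with the parentals, only the pr allele has switched, so pr is the middle locus and the order is b – pr – c.
Crossovers in the pr–c interval produce the single-crossover classes PR b C and pr B c (52 + 53 = 105) plus the double crossovers (6).
RF(pr–c) = (105 + 6) / 530 = 111/530 = 0.2094 → 20.9 m.u.

20.9 m.u.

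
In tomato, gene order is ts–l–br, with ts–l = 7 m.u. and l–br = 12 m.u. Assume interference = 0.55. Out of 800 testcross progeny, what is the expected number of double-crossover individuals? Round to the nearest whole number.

Map distances give recombination frequencies of 0.070 and 0.120 for the two intervals.
With interference 0.55 (so coincidence = 0.45), expected double-crossover frequency = 0.070 × 0.120 × 0.45 = 0.00378.
Expected number = 0.00378 × 800 = 3.02 ≈ 3.

3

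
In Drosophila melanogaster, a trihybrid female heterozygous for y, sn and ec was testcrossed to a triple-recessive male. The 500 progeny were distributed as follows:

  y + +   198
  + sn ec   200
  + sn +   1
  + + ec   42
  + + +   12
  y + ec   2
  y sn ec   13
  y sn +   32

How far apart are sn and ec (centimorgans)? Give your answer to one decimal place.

The two most frequent reciprocal classes, + sn ec and y + +, are the parental types, so the F1 was + sn ec / y + +.
The two rarest classes, + sn + and y + ec, are the double crossovers. Comparing them with the parentals, only the ec allele has switched, so ec is the middle locus and the order is y – ec – sn.
Crossovers in the ec–sn interval produce the single-crossover classes + + ec and y sn + (42 + 32 = 74) plus the double crossovers (3).
RF(ec–sn) = (74 + 3) / 500 = 77/500 = 0.1540 → 15.4 centimorgans.

15.4 centimorgans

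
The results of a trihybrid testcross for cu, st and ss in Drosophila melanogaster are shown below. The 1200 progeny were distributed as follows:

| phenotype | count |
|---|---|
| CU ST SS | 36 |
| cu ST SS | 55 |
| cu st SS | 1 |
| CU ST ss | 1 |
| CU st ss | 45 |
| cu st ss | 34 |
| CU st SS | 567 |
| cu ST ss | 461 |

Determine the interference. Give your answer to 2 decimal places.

0.67

The two most frequent reciprocal classes, CU st SS and cu ST ss, are the parental types, so the F1 was CU st SS / cu ST ss.
The two rarest classes, cu st SS and CU ST ss, are the double crossovers. Comparing them with the parentals, only the cu allele has switched, so cu is the middle locus and the order is ss – cu – st.
ss–cu: (100 + 2)/1200 = 0.0850; cu–st: (70 + 2)/1200 = 0.0600.
Expected DCO frequency = 0.0850 × 0.0600 ≈ 0.00510; observed = 2/1200 ≈ 0.00167.
Coefficient of coincidence = 0.00167/0.00510 ≈ 0.33; interference = 1 − 0.33 = 0.67.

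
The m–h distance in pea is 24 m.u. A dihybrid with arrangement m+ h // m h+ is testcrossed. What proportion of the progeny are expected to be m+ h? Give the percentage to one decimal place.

38.0%

A map distance of 24 m.u. corresponds to a recombination frequency of 0.240.
The F1 is m+ h / m h+, so m+ h is a parental gamete class with expected frequency (1 − r)/2 = 0.760/2 = 0.3800.
That is 0.3800 = 38.0% of the progeny.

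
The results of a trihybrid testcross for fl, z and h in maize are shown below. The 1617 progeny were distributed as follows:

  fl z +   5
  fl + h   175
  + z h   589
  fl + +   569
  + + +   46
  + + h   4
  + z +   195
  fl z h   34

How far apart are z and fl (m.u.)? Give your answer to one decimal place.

5.5 m.u.

The two most frequent reciprocal classes, fl + + and + z h, are the parental types, so the F1 was fl + + / + z h.
The two rarest classes, fl z + and + + h, are the double crossovers. Comparing them with the parentals, only the z allele has switched, so z is the middle locus and the order is fl – z – h.
Crossovers in the fl–z interval produce the single-crossover classes + + + and fl z h (46 + 34 = 80) plus the double crossovers (9).
RF(fl–z) = (80 + 9) / 1617 = 89/1617 = 0.0550 → 5.5 m.u.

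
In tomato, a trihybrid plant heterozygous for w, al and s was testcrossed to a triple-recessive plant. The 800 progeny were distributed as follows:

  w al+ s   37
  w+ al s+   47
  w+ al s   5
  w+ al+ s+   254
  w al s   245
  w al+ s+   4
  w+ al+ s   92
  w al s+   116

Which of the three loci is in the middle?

w

The two most frequent reciprocal classes, w+ al+ s+ and w al s, are the parental types, so the F1 was w+ al+ s+ / w al s.
The two rarest classes, w al+ s+ and w+ al s, are the double crossovers. Comparing them with the parentals, only the w allele has switched, so w is the middle locus and the order is al – w – s.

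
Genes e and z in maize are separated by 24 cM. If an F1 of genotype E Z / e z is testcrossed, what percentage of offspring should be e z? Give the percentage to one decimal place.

A map distance of 24 cM corresponds to a recombination frequency of 0.240.
The F1 is E Z / e z, so e z is a parental gamete class with expected frequency (1 − r)/2 = 0.760/2 = 0.3800.
That is 0.3800 = 38.0% of the progeny.

38.0%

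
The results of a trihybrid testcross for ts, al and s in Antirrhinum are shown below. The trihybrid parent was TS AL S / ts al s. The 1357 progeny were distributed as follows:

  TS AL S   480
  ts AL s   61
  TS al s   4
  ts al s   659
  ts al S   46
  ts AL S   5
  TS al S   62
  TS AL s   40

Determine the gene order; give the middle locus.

The two rarest classes, ts AL S and TS al s, are the double crossovers. Comparing them with the parentals, only the ts allele has switched, so ts is the middle locus and the order is s – ts – al.

ts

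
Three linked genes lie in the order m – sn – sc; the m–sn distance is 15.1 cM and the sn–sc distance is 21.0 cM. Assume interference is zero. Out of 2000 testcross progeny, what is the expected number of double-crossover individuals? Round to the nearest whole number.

63

Map distances give recombination frequencies of 0.151 and 0.210 for the two intervals.
With no interference, expected double-crossover frequency = 0.151 × 0.210 = 0.03171.
Expected number = 0.03171 × 2000 = 63.42 ≈ 63.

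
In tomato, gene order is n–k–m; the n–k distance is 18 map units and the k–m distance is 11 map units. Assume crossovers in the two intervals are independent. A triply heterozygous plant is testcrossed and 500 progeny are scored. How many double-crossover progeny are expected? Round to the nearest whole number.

10

Map distances give recombination frequencies of 0.180 and 0.110 for the two intervals.
With no interference, expected double-crossover frequency = 0.180 × 0.110 = 0.01980.
Expected number = 0.01980 × 500 = 9.90 ≈ 10.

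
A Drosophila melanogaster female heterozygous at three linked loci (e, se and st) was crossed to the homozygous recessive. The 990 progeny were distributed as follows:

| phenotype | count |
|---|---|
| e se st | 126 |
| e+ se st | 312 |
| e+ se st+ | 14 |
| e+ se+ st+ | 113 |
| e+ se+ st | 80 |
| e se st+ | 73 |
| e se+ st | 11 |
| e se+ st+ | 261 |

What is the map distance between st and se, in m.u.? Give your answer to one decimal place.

The two most frequent reciprocal classes, e+ se st and e se+ st+, are the parental types, so the F1 was e+ se st / e se+ st+.
The two rarest classes, e+ se st+ and e se+ st, are the double crossovers. Comparing them with the parentals, only the st allele has switched, so st is the middle locus and the order is e – st – se.
Crossovers in the st–se interval produce the single-crossover classes e+ se+ st and e se st+ (80 + 73 = 153) plus the double crossovers (25).
RF(st–se) = (153 + 25) / 990 = 178/990 = 0.1798 → 18.0 m.u.

18.0 m.u.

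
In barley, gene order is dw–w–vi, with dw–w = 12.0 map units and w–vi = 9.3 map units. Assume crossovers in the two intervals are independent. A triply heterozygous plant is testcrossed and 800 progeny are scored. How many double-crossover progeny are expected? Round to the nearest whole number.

9

Map distances give recombination frequencies of 0.120 and 0.093 for the two intervals.
With no interference, expected double-crossover frequency = 0.120 × 0.093 = 0.01116.
Expected number = 0.01116 × 800 = 8.93 ≈ 9.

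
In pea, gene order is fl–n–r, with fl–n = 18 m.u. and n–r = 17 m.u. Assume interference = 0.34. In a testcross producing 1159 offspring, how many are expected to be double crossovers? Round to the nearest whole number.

23

Map distances give recombination frequencies of 0.180 and 0.170 for the two intervals.
With interference 0.34 (so coincidence = 0.66), expected double-crossover frequency = 0.180 × 0.170 × 0.66 = 0.02020.
Expected number = 0.02020 × 1159 = 23.41 ≈ 23.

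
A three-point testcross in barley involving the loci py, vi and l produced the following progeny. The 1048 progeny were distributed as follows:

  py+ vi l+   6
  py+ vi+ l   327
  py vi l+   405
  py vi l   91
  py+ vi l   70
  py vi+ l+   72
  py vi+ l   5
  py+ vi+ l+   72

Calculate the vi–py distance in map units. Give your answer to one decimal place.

14.6 map units

The two most frequent reciprocal classes, py vi l+ and py+ vi+ l, are the parental types, so the F1 was py vi l+ / py+ vi+ l.
The two rarest classes, py+ vi l+ and py vi+ l, are the double crossovers. Comparing them with the parentals, only the py allele has switched, so py is the middle locus and the order is vi – py – l.
Crossovers in the vi–py interval produce the single-crossover classes py vi+ l+ and py+ vi l (72 + 70 = 142) plus the double crossovers (11).
RF(vi–py) = (142 + 11) / 1048 = 153/1048 = 0.1460 → 14.6 map units.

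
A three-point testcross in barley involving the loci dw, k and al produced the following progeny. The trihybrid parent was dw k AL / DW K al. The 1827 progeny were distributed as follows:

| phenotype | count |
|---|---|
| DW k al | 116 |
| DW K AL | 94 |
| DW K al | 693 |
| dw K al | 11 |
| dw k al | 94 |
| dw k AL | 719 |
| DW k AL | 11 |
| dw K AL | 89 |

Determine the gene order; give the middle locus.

The two rarest classes, DW k AL and dw K al, are the double crossovers. Comparing them with the parentals, only the dw allele has switched, so dw is the middle locus and the order is al – dw – k.

dw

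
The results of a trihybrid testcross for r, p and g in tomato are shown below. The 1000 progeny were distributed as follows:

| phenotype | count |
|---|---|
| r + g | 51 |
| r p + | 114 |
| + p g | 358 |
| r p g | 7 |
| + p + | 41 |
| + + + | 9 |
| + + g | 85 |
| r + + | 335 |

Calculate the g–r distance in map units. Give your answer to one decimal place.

The two most frequent reciprocal classes, r + + and + p g, are the parental types, so the F1 was r + + / + p g.
The two rarest classes, + + + and r p g, are the double crossovers. Comparing them with the parentals, only the r allele has switched, so r is the middle locus and the order is g – r – p.
Crossovers in the g–r interval produce the single-crossover classes r + g and + p + (51 + 41 = 92) plus the double crossovers (16).
RF(g–r) = (92 + 16) / 1000 = 108/1000 = 0.1080 → 10.8 map units.

10.8 map units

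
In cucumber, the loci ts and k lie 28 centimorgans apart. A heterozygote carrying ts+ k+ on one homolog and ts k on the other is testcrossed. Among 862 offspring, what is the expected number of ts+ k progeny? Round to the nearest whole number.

A map distance of 28 centimorgans corresponds to a recombination frequency of 0.280.
The F1 is ts+ k+ / ts k, so ts+ k is a recombinant gamete class with expected frequency r/2 = 0.280/2 = 0.1400.
Expected number = 0.1400 × 862 = 120.68 ≈ 121.

121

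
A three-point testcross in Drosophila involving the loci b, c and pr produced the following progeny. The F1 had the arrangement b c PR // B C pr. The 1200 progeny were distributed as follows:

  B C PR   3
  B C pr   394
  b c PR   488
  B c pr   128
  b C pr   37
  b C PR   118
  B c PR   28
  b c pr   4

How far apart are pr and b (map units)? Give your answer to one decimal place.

6.0 map units

The two rarest classes, b c pr and B C PR, are the double crossovers. Comparing them with the parentals, only the pr allele has switched, so pr is the middle locus and the order is c – pr – b.
Crossovers in the pr–b interval produce the single-crossover classes B c PR and b C pr (28 + 37 = 65) plus the double crossovers (7).
RF(pr–b) = (65 + 7) / 1200 = 72/1200 = 0.0600 → 6.0 map units.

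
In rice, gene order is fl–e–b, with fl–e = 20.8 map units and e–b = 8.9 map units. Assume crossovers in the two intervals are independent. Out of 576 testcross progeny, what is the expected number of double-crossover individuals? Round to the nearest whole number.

Map distances give recombination frequencies of 0.208 and 0.089 for the two intervals.
With no interference, expected double-crossover frequency = 0.208 × 0.089 = 0.01851.
Expected number = 0.01851 × 576 = 10.66 ≈ 11.

11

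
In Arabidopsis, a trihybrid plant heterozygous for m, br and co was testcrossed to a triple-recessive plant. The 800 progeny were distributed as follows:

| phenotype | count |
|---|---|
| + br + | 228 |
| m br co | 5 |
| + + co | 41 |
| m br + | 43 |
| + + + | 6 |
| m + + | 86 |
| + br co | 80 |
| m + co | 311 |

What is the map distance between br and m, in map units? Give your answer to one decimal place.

11.9 map units

The two most frequent reciprocal classes, + br + and m + co, are the parental types, so the F1 was + br + / m + co.
The two rarest classes, + + + and m br co, are the double crossovers. Comparing them with the parentals, only the br allele has switched, so br is the middle locus and the order is m – br – co.
Crossovers in the m–br interval produce the single-crossover classes m br + and + + co (43 + 41 = 84) plus the double crossovers (11).
RF(m–br) = (84 + 11) / 800 = 95/800 = 0.1187 → 11.9 map units.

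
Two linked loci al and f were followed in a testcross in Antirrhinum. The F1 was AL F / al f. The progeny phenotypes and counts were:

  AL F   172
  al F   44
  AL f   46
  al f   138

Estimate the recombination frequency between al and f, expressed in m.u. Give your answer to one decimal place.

The recombinant classes are AL f and al F: 46 + 44 = 90.
Recombination frequency = 90/400 = 0.2250 ≈ 22.5%, i.e. 22.5 m.u.

22.5 m.u.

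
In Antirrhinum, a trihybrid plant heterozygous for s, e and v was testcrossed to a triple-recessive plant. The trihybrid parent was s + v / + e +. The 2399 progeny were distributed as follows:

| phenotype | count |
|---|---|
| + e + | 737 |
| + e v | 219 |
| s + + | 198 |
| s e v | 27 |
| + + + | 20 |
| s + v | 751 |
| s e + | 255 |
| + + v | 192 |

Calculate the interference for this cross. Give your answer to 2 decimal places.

The two rarest classes, s e v and + + +, are the double crossovers. Comparing them with the parentals, only the e allele has switched, so e is the middle locus and the order is s – e – v.
s–e: (447 + 47)/2399 = 0.2059; e–v: (417 + 47)/2399 = 0.1934.
Expected DCO frequency = 0.2059 × 0.1934 ≈ 0.03982; observed = 47/2399 ≈ 0.01959.
Coefficient of coincidence = 0.01959/0.03982 ≈ 0.49; interference = 1 − 0.49 = 0.51.

0.51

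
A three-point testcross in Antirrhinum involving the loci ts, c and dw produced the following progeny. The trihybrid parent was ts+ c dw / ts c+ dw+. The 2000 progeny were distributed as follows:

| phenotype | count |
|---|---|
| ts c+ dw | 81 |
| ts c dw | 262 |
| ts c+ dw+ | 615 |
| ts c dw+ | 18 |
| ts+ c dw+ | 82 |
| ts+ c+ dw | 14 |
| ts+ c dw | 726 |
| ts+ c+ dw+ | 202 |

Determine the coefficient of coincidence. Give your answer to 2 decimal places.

The two rarest classes, ts+ c+ dw and ts c dw+, are the double crossovers. Comparing them with the parentals, only the c allele has switched, so c is the middle locus and the order is dw – c – ts.
dw–c: (163 + 32)/2000 = 0.0975; c–ts: (464 + 32)/2000 = 0.2480.
Expected DCO frequency = 0.0975 × 0.2480 ≈ 0.02418; observed = 32/2000 ≈ 0.01600.
Coefficient of coincidence = 0.01600/0.02418 ≈ 0.66.

0.66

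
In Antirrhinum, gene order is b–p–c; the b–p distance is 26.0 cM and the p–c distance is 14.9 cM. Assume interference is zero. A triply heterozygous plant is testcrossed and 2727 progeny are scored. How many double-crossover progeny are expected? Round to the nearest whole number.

Map distances give recombination frequencies of 0.260 and 0.149 for the two intervals.
With no interference, expected double-crossover frequency = 0.260 × 0.149 = 0.03874.
Expected number = 0.03874 × 2727 = 105.64 ≈ 106.

106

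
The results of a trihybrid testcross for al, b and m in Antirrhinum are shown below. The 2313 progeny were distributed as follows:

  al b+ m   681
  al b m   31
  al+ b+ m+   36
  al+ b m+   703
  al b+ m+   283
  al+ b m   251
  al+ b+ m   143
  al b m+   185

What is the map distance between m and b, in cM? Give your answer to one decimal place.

The two most frequent reciprocal classes, al+ b m+ and al b+ m, are the parental types, so the F1 was al+ b m+ / al b+ m.
The two rarest classes, al+ b+ m+ and al b m, are the double crossovers. Comparing them with the parentals, only the b allele has switched, so b is the middle locus and the order is m – b – al.
Crossovers in the m–b interval produce the single-crossover classes al+ b m and al b+ m+ (251 + 283 = 534) plus the double crossovers (67).
RF(m–b) = (534 + 67) / 2313 = 601/2313 = 0.2598 → 26.0 cM.

26.0 cM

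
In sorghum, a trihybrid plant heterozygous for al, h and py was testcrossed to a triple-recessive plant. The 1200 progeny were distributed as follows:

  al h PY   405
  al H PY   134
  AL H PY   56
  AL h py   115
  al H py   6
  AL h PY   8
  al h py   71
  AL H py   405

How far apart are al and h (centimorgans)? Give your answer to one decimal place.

21.9 centimorgans

The two most frequent reciprocal classes, AL H py and al h PY, are the parental types, so the F1 was AL H py / al h PY.
The two rarest classes, al H py and AL h PY, are the double crossovers. Comparing them with the parentals, only the al allele has switched, so al is the middle locus and the order is h – al – py.
Crossovers in the h–al interval produce the single-crossover classes AL h py and al H PY (115 + 134 = 249) plus the double crossovers (14).
RF(h–al) = (249 + 14) / 1200 = 263/1200 = 0.2192 → 21.9 centimorgans.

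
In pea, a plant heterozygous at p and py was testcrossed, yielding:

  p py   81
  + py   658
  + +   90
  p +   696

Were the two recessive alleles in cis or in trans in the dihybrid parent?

trans

The two most frequent classes are + py (658) and p + (696); these are the parental (non-recombinant) types.
So the F1 carried + py on one chromosome and p + on the other — the recessive alleles are on opposite chromosomes (trans / repulsion).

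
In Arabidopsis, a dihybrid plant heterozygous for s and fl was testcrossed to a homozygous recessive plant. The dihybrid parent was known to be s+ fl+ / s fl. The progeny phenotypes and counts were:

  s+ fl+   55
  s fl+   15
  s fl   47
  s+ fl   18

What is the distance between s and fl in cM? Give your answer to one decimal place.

24.4 cM

The recombinant classes are s+ fl and s fl+: 18 + 15 = 33.
Recombination frequency = 33/135 = 0.2444 ≈ 24.4%, i.e. 24.4 cM.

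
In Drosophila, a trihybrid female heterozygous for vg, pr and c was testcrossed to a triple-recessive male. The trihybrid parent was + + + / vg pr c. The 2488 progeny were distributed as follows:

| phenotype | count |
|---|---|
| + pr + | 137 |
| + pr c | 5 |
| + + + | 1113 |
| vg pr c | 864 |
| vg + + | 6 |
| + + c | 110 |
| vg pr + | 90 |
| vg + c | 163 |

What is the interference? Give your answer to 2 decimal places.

The two rarest classes, vg + + and + pr c, are the double crossovers. Comparing them with the parentals, only the vg allele has switched, so vg is the middle locus and the order is pr – vg – c.
pr–vg: (300 + 11)/2488 = 0.1250; vg–c: (200 + 11)/2488 = 0.0848.
Expected DCO frequency = 0.1250 × 0.0848 ≈ 0.01060; observed = 11/2488 ≈ 0.00442.
Coefficient of coincidence = 0.00442/0.01060 ≈ 0.42; interference = 1 − 0.42 = 0.58.

0.58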